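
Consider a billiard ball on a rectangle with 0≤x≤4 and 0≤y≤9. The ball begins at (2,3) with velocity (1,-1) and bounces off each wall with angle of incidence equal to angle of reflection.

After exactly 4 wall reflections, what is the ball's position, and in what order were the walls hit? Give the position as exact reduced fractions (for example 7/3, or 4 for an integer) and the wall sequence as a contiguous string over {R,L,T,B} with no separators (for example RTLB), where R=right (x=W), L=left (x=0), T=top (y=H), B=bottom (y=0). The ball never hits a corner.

Final position: (4,7)
Wall sequence: RBLR

1. t=2 → R at (4,1); v=(-1,-1)
2. t=1 → B at (3,0); v=(-1,1)
3. t=3 → L at (0,3); v=(1,1)
4. t=4 → R at (4,7); v=(-1,1)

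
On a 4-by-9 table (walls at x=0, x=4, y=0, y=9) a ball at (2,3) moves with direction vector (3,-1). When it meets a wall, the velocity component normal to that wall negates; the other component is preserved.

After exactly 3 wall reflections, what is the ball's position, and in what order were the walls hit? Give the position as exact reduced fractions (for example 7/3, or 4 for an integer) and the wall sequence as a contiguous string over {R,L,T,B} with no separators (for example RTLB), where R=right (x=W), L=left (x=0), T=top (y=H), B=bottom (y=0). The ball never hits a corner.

Final position: (3,0)
Wall sequence: RLB

1. t=2/3 → R at (4,7/3); v=(-3,-1)
2. t=4/3 → L at (0,1); v=(3,-1)
3. t=1 → B at (3,0); v=(3,1)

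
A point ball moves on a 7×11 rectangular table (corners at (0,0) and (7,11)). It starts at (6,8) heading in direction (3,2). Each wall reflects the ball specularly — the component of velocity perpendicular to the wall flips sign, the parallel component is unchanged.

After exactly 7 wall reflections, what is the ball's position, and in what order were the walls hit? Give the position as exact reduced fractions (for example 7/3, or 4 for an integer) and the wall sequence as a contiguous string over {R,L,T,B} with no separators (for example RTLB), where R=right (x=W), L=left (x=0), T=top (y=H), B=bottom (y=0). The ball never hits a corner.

Final position: (7,16/3)
Wall sequence: RTLRBLR

1. t=1/3 → R at (7,26/3); v=(-3,2)
2. t=7/6 → T at (7/2,11); v=(-3,-2)
3. t=7/6 → L at (0,26/3); v=(3,-2)
4. t=7/3 → R at (7,4); v=(-3,-2)
5. t=2 → B at (1,0); v=(-3,2)
6. t=1/3 → L at (0,2/3); v=(3,2)
7. t=7/3 → R at (7,16/3); v=(-3,2)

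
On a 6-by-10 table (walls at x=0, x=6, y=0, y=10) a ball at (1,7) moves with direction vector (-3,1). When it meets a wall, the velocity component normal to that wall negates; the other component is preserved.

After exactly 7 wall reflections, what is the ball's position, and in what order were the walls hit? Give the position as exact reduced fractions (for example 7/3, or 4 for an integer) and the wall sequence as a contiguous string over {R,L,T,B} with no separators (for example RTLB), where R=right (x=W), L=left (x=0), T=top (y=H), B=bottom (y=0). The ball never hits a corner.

1. t=1/3 → L at (0,22/3); v=(3,1)
2. t=2 → R at (6,28/3); v=(-3,1)
3. t=2/3 → T at (4,10); v=(-3,-1)
4. t=4/3 → L at (0,26/3); v=(3,-1)
5. t=2 → R at (6,20/3); v=(-3,-1)
6. t=2 → L at (0,14/3); v=(3,-1)
7. t=2 → R at (6,8/3); v=(-3,-1)

Final position: (6,8/3)
Wall sequence: LRTLRLR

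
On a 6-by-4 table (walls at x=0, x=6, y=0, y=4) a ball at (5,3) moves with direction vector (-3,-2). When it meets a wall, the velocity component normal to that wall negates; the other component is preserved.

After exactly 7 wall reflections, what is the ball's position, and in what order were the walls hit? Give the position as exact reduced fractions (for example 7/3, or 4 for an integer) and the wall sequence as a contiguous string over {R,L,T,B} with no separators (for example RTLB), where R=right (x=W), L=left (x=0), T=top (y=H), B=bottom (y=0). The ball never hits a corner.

1. t=3/2 → B at (1/2,0); v=(-3,2)
2. t=1/6 → L at (0,1/3); v=(3,2)
3. t=11/6 → T at (11/2,4); v=(3,-2)
4. t=1/6 → R at (6,11/3); v=(-3,-2)
5. t=11/6 → B at (1/2,0); v=(-3,2)
6. t=1/6 → L at (0,1/3); v=(3,2)
7. t=11/6 → T at (11/2,4); v=(3,-2)

Final position: (11/2,4)
Wall sequence: BLTRBLT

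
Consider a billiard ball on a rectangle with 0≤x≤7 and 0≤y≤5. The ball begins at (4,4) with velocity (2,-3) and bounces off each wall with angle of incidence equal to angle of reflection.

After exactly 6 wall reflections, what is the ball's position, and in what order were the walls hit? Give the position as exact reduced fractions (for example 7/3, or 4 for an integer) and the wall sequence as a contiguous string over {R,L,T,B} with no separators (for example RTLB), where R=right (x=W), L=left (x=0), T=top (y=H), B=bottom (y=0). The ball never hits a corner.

1. t=4/3 → B at (20/3,0); v=(2,3)
2. t=1/6 → R at (7,1/2); v=(-2,3)
3. t=3/2 → T at (4,5); v=(-2,-3)
4. t=5/3 → B at (2/3,0); v=(-2,3)
5. t=1/3 → L at (0,1); v=(2,3)
6. t=4/3 → T at (8/3,5); v=(2,-3)

Final position: (8/3,5)
Wall sequence: BRTBLT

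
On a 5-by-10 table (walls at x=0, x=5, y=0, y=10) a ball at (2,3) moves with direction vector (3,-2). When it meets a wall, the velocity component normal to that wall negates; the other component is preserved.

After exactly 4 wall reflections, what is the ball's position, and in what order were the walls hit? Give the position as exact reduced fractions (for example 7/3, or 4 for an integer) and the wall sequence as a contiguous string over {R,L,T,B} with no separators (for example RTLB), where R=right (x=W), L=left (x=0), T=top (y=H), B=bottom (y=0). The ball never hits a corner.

Final position: (5,17/3)
Wall sequence: RBLR

1. t=1 → R at (5,1); v=(-3,-2)
2. t=1/2 → B at (7/2,0); v=(-3,2)
3. t=7/6 → L at (0,7/3); v=(3,2)
4. t=5/3 → R at (5,17/3); v=(-3,2)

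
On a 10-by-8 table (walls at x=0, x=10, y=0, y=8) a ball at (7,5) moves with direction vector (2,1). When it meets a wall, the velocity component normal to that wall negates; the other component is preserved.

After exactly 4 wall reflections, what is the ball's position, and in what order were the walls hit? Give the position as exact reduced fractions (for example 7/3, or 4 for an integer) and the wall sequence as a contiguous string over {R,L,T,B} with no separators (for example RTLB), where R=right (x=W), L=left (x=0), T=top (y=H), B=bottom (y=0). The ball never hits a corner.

1. t=3/2 → R at (10,13/2); v=(-2,1)
2. t=3/2 → T at (7,8); v=(-2,-1)
3. t=7/2 → L at (0,9/2); v=(2,-1)
4. t=9/2 → B at (9,0); v=(2,1)

Final position: (9,0)
Wall sequence: RTLB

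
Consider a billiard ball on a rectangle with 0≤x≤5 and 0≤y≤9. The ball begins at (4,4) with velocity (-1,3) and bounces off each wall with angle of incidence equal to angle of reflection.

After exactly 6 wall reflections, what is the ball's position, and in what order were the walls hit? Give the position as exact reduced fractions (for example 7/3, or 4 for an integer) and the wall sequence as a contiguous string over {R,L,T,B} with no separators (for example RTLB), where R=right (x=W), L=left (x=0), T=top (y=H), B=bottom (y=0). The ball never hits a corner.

Final position: (10/3,0)
Wall sequence: TLBTRB

1. t=5/3 → T at (7/3,9); v=(-1,-3)
2. t=7/3 → L at (0,2); v=(1,-3)
3. t=2/3 → B at (2/3,0); v=(1,3)
4. t=3 → T at (11/3,9); v=(1,-3)
5. t=4/3 → R at (5,5); v=(-1,-3)
6. t=5/3 → B at (10/3,0); v=(-1,3)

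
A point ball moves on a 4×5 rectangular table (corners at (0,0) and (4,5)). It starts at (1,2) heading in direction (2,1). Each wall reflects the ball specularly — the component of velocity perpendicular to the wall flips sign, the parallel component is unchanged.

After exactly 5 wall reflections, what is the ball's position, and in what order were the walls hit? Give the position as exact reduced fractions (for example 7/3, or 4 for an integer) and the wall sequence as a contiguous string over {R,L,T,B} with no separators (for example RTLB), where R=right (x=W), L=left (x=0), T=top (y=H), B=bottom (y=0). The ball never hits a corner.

Final position: (0,1/2)
Wall sequence: RTLRL

1. t=3/2 → R at (4,7/2); v=(-2,1)
2. t=3/2 → T at (1,5); v=(-2,-1)
3. t=1/2 → L at (0,9/2); v=(2,-1)
4. t=2 → R at (4,5/2); v=(-2,-1)
5. t=2 → L at (0,1/2); v=(2,-1)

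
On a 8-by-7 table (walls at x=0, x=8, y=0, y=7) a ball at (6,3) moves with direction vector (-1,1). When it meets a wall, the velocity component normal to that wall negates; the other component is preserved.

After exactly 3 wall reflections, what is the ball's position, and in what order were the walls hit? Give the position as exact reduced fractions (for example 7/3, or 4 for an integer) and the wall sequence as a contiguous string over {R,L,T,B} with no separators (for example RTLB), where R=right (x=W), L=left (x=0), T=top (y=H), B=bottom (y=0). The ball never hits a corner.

Final position: (5,0)
Wall sequence: TLB

1. t=4 → T at (2,7); v=(-1,-1)
2. t=2 → L at (0,5); v=(1,-1)
3. t=5 → B at (5,0); v=(1,1)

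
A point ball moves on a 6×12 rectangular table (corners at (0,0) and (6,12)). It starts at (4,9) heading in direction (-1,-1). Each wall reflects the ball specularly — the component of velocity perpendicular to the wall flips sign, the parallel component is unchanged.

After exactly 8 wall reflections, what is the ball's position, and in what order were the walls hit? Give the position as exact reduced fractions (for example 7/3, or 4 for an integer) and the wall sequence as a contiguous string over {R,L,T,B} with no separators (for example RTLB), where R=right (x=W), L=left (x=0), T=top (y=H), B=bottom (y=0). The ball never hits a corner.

Final position: (5,0)
Wall sequence: LBRLTRLB

1. t=4 → L at (0,5); v=(1,-1)
2. t=5 → B at (5,0); v=(1,1)
3. t=1 → R at (6,1); v=(-1,1)
4. t=6 → L at (0,7); v=(1,1)
5. t=5 → T at (5,12); v=(1,-1)
6. t=1 → R at (6,11); v=(-1,-1)
7. t=6 → L at (0,5); v=(1,-1)
8. t=5 → B at (5,0); v=(1,1)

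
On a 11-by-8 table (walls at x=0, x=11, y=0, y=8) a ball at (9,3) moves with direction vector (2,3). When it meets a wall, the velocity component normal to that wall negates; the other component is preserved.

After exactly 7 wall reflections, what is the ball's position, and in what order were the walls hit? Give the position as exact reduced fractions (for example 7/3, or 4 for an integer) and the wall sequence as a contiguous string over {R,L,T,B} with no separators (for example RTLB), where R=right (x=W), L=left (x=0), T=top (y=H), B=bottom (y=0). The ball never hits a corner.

Final position: (11,7)
Wall sequence: RTBLTBR

1. t=1 → R at (11,6); v=(-2,3)
2. t=2/3 → T at (29/3,8); v=(-2,-3)
3. t=8/3 → B at (13/3,0); v=(-2,3)
4. t=13/6 → L at (0,13/2); v=(2,3)
5. t=1/2 → T at (1,8); v=(2,-3)
6. t=8/3 → B at (19/3,0); v=(2,3)
7. t=7/3 → R at (11,7); v=(-2,3)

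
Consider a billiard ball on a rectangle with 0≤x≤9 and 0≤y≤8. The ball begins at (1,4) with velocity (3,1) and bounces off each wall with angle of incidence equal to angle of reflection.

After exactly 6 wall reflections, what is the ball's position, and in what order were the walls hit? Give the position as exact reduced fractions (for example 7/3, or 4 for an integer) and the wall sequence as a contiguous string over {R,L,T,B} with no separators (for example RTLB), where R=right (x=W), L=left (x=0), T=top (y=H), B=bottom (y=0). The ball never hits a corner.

1. t=8/3 → R at (9,20/3); v=(-3,1)
2. t=4/3 → T at (5,8); v=(-3,-1)
3. t=5/3 → L at (0,19/3); v=(3,-1)
4. t=3 → R at (9,10/3); v=(-3,-1)
5. t=3 → L at (0,1/3); v=(3,-1)
6. t=1/3 → B at (1,0); v=(3,1)

Final position: (1,0)
Wall sequence: RTLRLB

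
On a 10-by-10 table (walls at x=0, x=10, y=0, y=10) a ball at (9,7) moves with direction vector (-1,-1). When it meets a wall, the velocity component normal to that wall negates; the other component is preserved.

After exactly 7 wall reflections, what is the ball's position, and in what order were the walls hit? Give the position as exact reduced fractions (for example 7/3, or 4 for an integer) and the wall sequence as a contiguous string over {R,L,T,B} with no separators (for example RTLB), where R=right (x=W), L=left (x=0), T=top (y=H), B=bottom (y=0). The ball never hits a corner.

Final position: (8,10)
Wall sequence: BLTRBLT

1. t=7 → B at (2,0); v=(-1,1)
2. t=2 → L at (0,2); v=(1,1)
3. t=8 → T at (8,10); v=(1,-1)
4. t=2 → R at (10,8); v=(-1,-1)
5. t=8 → B at (2,0); v=(-1,1)
6. t=2 → L at (0,2); v=(1,1)
7. t=8 → T at (8,10); v=(1,-1)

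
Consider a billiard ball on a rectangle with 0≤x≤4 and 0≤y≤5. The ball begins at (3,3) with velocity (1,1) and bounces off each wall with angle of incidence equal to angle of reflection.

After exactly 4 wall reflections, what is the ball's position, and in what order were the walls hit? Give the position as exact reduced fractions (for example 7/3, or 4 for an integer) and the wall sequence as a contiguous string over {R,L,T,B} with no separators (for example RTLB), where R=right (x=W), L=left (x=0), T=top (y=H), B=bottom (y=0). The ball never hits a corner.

1. t=1 → R at (4,4); v=(-1,1)
2. t=1 → T at (3,5); v=(-1,-1)
3. t=3 → L at (0,2); v=(1,-1)
4. t=2 → B at (2,0); v=(1,1)

Final position: (2,0)
Wall sequence: RTLB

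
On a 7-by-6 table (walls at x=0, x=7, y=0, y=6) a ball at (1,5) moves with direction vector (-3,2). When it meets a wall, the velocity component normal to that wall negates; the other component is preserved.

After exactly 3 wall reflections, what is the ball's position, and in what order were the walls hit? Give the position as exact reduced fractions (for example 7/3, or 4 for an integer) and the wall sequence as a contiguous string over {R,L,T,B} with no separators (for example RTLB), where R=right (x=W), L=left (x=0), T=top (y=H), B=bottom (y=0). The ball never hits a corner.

Final position: (7,5/3)
Wall sequence: LTR

1. t=1/3 → L at (0,17/3); v=(3,2)
2. t=1/6 → T at (1/2,6); v=(3,-2)
3. t=13/6 → R at (7,5/3); v=(-3,-2)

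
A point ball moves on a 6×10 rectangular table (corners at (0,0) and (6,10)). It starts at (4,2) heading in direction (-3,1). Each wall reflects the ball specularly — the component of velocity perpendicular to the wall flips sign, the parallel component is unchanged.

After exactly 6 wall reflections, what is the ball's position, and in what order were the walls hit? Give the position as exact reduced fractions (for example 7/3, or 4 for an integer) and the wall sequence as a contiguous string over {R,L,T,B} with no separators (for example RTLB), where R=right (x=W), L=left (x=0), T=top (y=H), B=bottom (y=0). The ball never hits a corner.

1. t=4/3 → L at (0,10/3); v=(3,1)
2. t=2 → R at (6,16/3); v=(-3,1)
3. t=2 → L at (0,22/3); v=(3,1)
4. t=2 → R at (6,28/3); v=(-3,1)
5. t=2/3 → T at (4,10); v=(-3,-1)
6. t=4/3 → L at (0,26/3); v=(3,-1)

Final position: (0,26/3)
Wall sequence: LRLRTL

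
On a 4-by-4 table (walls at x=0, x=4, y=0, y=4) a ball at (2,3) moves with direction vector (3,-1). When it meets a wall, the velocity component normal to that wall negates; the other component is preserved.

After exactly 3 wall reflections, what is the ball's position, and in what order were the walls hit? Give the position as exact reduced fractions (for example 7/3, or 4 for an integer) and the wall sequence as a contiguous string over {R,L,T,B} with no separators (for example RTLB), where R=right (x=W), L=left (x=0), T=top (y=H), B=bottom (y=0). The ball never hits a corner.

1. t=2/3 → R at (4,7/3); v=(-3,-1)
2. t=4/3 → L at (0,1); v=(3,-1)
3. t=1 → B at (3,0); v=(3,1)

Final position: (3,0)
Wall sequence: RLB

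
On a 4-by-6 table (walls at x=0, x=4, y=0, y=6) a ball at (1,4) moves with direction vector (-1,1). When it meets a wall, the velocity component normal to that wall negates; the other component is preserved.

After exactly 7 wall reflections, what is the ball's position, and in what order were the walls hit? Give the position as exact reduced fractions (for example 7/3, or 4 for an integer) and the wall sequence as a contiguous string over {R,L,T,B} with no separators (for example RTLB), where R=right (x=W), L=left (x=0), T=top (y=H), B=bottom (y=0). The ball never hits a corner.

Final position: (3,6)
Wall sequence: LTRBLRT

1. t=1 → L at (0,5); v=(1,1)
2. t=1 → T at (1,6); v=(1,-1)
3. t=3 → R at (4,3); v=(-1,-1)
4. t=3 → B at (1,0); v=(-1,1)
5. t=1 → L at (0,1); v=(1,1)
6. t=4 → R at (4,5); v=(-1,1)
7. t=1 → T at (3,6); v=(-1,-1)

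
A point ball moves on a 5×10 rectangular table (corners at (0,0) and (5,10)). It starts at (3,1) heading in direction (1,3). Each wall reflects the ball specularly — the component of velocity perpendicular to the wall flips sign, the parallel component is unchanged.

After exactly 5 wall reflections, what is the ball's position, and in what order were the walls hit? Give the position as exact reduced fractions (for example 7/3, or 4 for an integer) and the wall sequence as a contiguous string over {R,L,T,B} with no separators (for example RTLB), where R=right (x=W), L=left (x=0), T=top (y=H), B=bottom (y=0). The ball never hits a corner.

Final position: (8/3,10)
Wall sequence: RTBLT

1. t=2 → R at (5,7); v=(-1,3)
2. t=1 → T at (4,10); v=(-1,-3)
3. t=10/3 → B at (2/3,0); v=(-1,3)
4. t=2/3 → L at (0,2); v=(1,3)
5. t=8/3 → T at (8/3,10); v=(1,-3)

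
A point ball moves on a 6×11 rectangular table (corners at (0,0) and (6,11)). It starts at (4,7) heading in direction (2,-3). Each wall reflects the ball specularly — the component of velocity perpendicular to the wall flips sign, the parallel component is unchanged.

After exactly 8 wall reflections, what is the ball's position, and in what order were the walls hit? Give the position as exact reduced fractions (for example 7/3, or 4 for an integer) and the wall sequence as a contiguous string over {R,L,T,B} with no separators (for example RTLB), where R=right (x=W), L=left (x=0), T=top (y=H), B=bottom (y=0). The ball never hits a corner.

1. t=1 → R at (6,4); v=(-2,-3)
2. t=4/3 → B at (10/3,0); v=(-2,3)
3. t=5/3 → L at (0,5); v=(2,3)
4. t=2 → T at (4,11); v=(2,-3)
5. t=1 → R at (6,8); v=(-2,-3)
6. t=8/3 → B at (2/3,0); v=(-2,3)
7. t=1/3 → L at (0,1); v=(2,3)
8. t=3 → R at (6,10); v=(-2,3)

Final position: (6,10)
Wall sequence: RBLTRBLR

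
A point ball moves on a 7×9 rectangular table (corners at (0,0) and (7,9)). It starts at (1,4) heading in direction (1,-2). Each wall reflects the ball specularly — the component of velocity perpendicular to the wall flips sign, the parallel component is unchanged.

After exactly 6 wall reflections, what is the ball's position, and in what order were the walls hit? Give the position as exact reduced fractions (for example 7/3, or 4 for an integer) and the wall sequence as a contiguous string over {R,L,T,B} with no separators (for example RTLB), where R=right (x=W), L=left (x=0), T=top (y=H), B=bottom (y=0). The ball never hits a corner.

1. t=2 → B at (3,0); v=(1,2)
2. t=4 → R at (7,8); v=(-1,2)
3. t=1/2 → T at (13/2,9); v=(-1,-2)
4. t=9/2 → B at (2,0); v=(-1,2)
5. t=2 → L at (0,4); v=(1,2)
6. t=5/2 → T at (5/2,9); v=(1,-2)

Final position: (5/2,9)
Wall sequence: BRTBLT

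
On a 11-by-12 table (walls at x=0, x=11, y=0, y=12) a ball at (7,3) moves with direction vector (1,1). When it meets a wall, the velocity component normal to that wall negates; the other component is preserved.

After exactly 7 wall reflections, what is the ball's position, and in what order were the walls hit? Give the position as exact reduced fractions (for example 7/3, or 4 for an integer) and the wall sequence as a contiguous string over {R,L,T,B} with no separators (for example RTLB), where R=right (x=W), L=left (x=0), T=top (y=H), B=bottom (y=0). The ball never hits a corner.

Final position: (0,8)
Wall sequence: RTLBRTL

1. t=4 → R at (11,7); v=(-1,1)
2. t=5 → T at (6,12); v=(-1,-1)
3. t=6 → L at (0,6); v=(1,-1)
4. t=6 → B at (6,0); v=(1,1)
5. t=5 → R at (11,5); v=(-1,1)
6. t=7 → T at (4,12); v=(-1,-1)
7. t=4 → L at (0,8); v=(1,-1)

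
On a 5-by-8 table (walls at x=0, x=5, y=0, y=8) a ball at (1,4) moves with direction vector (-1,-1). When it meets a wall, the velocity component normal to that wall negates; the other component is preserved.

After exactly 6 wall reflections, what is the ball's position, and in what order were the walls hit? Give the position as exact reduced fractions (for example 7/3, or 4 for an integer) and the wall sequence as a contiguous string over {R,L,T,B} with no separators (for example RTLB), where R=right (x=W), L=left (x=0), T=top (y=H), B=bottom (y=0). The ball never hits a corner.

1. t=1 → L at (0,3); v=(1,-1)
2. t=3 → B at (3,0); v=(1,1)
3. t=2 → R at (5,2); v=(-1,1)
4. t=5 → L at (0,7); v=(1,1)
5. t=1 → T at (1,8); v=(1,-1)
6. t=4 → R at (5,4); v=(-1,-1)

Final position: (5,4)
Wall sequence: LBRLTR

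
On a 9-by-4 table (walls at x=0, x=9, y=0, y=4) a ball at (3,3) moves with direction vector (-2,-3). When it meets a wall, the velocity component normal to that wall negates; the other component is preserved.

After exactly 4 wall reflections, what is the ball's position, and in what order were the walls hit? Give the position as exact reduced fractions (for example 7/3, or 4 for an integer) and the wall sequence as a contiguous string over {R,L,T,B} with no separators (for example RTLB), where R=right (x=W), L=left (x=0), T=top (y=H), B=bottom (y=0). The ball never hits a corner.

1. t=1 → B at (1,0); v=(-2,3)
2. t=1/2 → L at (0,3/2); v=(2,3)
3. t=5/6 → T at (5/3,4); v=(2,-3)
4. t=4/3 → B at (13/3,0); v=(2,3)

Final position: (13/3,0)
Wall sequence: BLTB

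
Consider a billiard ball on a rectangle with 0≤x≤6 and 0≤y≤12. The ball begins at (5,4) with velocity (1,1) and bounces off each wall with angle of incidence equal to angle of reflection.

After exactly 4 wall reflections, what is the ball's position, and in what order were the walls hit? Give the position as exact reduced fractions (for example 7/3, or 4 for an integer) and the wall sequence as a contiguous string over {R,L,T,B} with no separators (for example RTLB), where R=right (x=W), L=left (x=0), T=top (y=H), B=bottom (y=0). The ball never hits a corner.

1. t=1 → R at (6,5); v=(-1,1)
2. t=6 → L at (0,11); v=(1,1)
3. t=1 → T at (1,12); v=(1,-1)
4. t=5 → R at (6,7); v=(-1,-1)

Final position: (6,7)
Wall sequence: RLTR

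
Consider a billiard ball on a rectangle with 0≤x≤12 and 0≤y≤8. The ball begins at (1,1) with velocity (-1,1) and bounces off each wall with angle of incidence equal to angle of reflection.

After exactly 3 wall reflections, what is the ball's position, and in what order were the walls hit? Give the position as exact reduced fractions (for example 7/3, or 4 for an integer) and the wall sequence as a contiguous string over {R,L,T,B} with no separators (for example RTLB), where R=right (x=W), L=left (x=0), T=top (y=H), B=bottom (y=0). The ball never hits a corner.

Final position: (12,2)
Wall sequence: LTR

1. t=1 → L at (0,2); v=(1,1)
2. t=6 → T at (6,8); v=(1,-1)
3. t=6 → R at (12,2); v=(-1,-1)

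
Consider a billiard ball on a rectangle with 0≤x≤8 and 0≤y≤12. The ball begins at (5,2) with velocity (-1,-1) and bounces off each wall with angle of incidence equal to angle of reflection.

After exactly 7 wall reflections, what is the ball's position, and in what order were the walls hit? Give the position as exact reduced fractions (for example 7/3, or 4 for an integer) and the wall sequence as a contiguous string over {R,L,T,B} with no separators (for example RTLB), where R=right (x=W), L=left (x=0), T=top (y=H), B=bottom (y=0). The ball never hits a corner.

1. t=2 → B at (3,0); v=(-1,1)
2. t=3 → L at (0,3); v=(1,1)
3. t=8 → R at (8,11); v=(-1,1)
4. t=1 → T at (7,12); v=(-1,-1)
5. t=7 → L at (0,5); v=(1,-1)
6. t=5 → B at (5,0); v=(1,1)
7. t=3 → R at (8,3); v=(-1,1)

Final position: (8,3)
Wall sequence: BLRTLBR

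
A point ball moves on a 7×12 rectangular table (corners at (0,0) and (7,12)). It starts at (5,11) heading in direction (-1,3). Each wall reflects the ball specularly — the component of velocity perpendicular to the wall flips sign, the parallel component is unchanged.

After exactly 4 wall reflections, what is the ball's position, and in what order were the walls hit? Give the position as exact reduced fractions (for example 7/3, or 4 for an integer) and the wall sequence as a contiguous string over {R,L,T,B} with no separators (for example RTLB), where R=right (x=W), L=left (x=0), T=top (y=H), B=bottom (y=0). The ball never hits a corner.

Final position: (10/3,12)
Wall sequence: TBLT

1. t=1/3 → T at (14/3,12); v=(-1,-3)
2. t=4 → B at (2/3,0); v=(-1,3)
3. t=2/3 → L at (0,2); v=(1,3)
4. t=10/3 → T at (10/3,12); v=(1,-3)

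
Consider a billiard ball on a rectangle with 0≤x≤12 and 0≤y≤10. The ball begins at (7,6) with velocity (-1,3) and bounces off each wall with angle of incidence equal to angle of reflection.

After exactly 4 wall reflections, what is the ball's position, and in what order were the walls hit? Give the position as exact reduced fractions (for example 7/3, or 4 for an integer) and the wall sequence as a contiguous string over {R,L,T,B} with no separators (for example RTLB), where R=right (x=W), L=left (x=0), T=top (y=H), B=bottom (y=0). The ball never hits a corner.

1. t=4/3 → T at (17/3,10); v=(-1,-3)
2. t=10/3 → B at (7/3,0); v=(-1,3)
3. t=7/3 → L at (0,7); v=(1,3)
4. t=1 → T at (1,10); v=(1,-3)

Final position: (1,10)
Wall sequence: TBLT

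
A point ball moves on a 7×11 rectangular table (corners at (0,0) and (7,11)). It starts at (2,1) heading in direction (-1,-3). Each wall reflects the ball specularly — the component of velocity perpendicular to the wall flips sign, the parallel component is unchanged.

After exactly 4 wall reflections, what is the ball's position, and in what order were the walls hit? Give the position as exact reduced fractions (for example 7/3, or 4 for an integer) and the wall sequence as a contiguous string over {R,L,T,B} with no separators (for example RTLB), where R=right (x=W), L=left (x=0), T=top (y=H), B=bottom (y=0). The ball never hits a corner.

Final position: (17/3,0)
Wall sequence: BLTB

1. t=1/3 → B at (5/3,0); v=(-1,3)
2. t=5/3 → L at (0,5); v=(1,3)
3. t=2 → T at (2,11); v=(1,-3)
4. t=11/3 → B at (17/3,0); v=(1,3)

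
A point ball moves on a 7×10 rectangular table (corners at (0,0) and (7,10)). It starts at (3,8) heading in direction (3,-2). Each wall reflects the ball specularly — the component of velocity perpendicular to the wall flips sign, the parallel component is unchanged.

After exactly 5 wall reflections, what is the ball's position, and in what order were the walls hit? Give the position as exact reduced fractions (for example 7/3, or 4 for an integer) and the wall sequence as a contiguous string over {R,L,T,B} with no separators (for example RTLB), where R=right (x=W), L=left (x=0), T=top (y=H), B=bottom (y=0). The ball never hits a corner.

1. t=4/3 → R at (7,16/3); v=(-3,-2)
2. t=7/3 → L at (0,2/3); v=(3,-2)
3. t=1/3 → B at (1,0); v=(3,2)
4. t=2 → R at (7,4); v=(-3,2)
5. t=7/3 → L at (0,26/3); v=(3,2)

Final position: (0,26/3)
Wall sequence: RLBRL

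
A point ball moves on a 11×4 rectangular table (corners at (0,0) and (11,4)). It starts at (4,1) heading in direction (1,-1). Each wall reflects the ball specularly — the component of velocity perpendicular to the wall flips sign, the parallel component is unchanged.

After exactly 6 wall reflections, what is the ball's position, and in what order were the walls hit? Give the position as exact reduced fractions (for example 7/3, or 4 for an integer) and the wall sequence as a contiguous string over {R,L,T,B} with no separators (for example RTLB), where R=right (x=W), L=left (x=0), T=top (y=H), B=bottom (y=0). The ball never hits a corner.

1. t=1 → B at (5,0); v=(1,1)
2. t=4 → T at (9,4); v=(1,-1)
3. t=2 → R at (11,2); v=(-1,-1)
4. t=2 → B at (9,0); v=(-1,1)
5. t=4 → T at (5,4); v=(-1,-1)
6. t=4 → B at (1,0); v=(-1,1)

Final position: (1,0)
Wall sequence: BTRBTB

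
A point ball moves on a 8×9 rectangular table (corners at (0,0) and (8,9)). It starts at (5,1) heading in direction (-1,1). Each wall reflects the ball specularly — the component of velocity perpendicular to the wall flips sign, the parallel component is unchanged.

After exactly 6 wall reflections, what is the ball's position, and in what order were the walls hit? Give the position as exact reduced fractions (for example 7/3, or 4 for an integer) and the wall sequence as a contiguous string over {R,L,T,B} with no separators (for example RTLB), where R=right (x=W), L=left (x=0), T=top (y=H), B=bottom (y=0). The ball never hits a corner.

Final position: (5,9)
Wall sequence: LTRBLT

1. t=5 → L at (0,6); v=(1,1)
2. t=3 → T at (3,9); v=(1,-1)
3. t=5 → R at (8,4); v=(-1,-1)
4. t=4 → B at (4,0); v=(-1,1)
5. t=4 → L at (0,4); v=(1,1)
6. t=5 → T at (5,9); v=(1,-1)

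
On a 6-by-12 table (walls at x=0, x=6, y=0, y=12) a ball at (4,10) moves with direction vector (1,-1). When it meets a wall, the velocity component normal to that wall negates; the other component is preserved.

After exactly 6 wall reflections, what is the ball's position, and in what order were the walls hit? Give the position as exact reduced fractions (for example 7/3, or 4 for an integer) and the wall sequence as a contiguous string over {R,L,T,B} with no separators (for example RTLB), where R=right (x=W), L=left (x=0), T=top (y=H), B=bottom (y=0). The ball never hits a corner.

Final position: (2,12)
Wall sequence: RLBRLT

1. t=2 → R at (6,8); v=(-1,-1)
2. t=6 → L at (0,2); v=(1,-1)
3. t=2 → B at (2,0); v=(1,1)
4. t=4 → R at (6,4); v=(-1,1)
5. t=6 → L at (0,10); v=(1,1)
6. t=2 → T at (2,12); v=(1,-1)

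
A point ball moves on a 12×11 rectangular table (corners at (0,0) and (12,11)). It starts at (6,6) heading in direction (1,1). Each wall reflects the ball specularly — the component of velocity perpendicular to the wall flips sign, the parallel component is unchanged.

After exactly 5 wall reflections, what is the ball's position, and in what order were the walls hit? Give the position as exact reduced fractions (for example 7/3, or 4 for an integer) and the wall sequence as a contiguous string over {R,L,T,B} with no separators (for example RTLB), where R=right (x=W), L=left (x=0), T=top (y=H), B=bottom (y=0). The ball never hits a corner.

1. t=5 → T at (11,11); v=(1,-1)
2. t=1 → R at (12,10); v=(-1,-1)
3. t=10 → B at (2,0); v=(-1,1)
4. t=2 → L at (0,2); v=(1,1)
5. t=9 → T at (9,11); v=(1,-1)

Final position: (9,11)
Wall sequence: TRBLT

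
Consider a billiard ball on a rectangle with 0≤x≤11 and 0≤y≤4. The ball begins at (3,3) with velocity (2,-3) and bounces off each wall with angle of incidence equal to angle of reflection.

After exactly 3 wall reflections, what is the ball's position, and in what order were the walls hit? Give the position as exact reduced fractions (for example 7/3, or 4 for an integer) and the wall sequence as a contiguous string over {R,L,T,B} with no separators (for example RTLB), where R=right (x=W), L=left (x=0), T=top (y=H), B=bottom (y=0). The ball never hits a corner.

1. t=1 → B at (5,0); v=(2,3)
2. t=4/3 → T at (23/3,4); v=(2,-3)
3. t=4/3 → B at (31/3,0); v=(2,3)

Final position: (31/3,0)
Wall sequence: BTB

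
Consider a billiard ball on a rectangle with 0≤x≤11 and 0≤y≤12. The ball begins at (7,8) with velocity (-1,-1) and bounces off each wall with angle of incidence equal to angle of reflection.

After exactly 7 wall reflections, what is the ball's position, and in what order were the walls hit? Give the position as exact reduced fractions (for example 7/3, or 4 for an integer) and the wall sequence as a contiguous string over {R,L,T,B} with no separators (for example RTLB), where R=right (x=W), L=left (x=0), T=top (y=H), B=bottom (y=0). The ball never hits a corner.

Final position: (11,8)
Wall sequence: LBRTLBR

1. t=7 → L at (0,1); v=(1,-1)
2. t=1 → B at (1,0); v=(1,1)
3. t=10 → R at (11,10); v=(-1,1)
4. t=2 → T at (9,12); v=(-1,-1)
5. t=9 → L at (0,3); v=(1,-1)
6. t=3 → B at (3,0); v=(1,1)
7. t=8 → R at (11,8); v=(-1,1)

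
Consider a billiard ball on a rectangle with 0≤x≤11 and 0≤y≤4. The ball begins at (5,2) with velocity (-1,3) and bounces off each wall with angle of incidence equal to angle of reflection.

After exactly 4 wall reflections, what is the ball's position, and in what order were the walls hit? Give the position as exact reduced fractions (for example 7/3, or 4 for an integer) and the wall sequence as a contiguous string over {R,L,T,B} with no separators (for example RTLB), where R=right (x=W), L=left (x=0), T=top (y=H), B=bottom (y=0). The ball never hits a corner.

Final position: (1/3,0)
Wall sequence: TBTB

1. t=2/3 → T at (13/3,4); v=(-1,-3)
2. t=4/3 → B at (3,0); v=(-1,3)
3. t=4/3 → T at (5/3,4); v=(-1,-3)
4. t=4/3 → B at (1/3,0); v=(-1,3)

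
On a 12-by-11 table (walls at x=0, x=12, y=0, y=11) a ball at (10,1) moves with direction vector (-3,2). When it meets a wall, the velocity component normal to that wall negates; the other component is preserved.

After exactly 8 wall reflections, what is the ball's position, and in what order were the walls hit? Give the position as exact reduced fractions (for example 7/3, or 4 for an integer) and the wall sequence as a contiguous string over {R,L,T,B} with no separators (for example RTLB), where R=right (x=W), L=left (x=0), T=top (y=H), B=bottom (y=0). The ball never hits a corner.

Final position: (0,13/3)
Wall sequence: LTRBLRTL

1. t=10/3 → L at (0,23/3); v=(3,2)
2. t=5/3 → T at (5,11); v=(3,-2)
3. t=7/3 → R at (12,19/3); v=(-3,-2)
4. t=19/6 → B at (5/2,0); v=(-3,2)
5. t=5/6 → L at (0,5/3); v=(3,2)
6. t=4 → R at (12,29/3); v=(-3,2)
7. t=2/3 → T at (10,11); v=(-3,-2)
8. t=10/3 → L at (0,13/3); v=(3,-2)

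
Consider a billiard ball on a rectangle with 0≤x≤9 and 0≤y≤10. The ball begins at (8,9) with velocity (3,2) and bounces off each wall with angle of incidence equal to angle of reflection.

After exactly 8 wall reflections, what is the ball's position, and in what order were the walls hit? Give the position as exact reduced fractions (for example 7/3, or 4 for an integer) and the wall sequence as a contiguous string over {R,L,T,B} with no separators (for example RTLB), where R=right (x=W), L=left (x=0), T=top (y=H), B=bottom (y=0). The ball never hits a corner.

Final position: (9,19/3)
Wall sequence: RTLBRLTR

1. t=1/3 → R at (9,29/3); v=(-3,2)
2. t=1/6 → T at (17/2,10); v=(-3,-2)
3. t=17/6 → L at (0,13/3); v=(3,-2)
4. t=13/6 → B at (13/2,0); v=(3,2)
5. t=5/6 → R at (9,5/3); v=(-3,2)
6. t=3 → L at (0,23/3); v=(3,2)
7. t=7/6 → T at (7/2,10); v=(3,-2)
8. t=11/6 → R at (9,19/3); v=(-3,-2)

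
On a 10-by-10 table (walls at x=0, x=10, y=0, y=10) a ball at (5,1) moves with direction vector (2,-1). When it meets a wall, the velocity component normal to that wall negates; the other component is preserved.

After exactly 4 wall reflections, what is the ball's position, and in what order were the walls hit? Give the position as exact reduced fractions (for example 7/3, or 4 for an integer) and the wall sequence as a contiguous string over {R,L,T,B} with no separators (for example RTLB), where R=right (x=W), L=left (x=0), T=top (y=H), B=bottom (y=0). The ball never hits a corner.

Final position: (7,10)
Wall sequence: BRLT

1. t=1 → B at (7,0); v=(2,1)
2. t=3/2 → R at (10,3/2); v=(-2,1)
3. t=5 → L at (0,13/2); v=(2,1)
4. t=7/2 → T at (7,10); v=(2,-1)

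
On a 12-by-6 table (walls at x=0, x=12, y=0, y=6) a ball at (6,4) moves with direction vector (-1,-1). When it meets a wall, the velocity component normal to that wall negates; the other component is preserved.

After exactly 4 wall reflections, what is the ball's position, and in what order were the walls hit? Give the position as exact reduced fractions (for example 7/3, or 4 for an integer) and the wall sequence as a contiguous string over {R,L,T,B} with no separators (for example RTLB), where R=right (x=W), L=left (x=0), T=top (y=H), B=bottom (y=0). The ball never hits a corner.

1. t=4 → B at (2,0); v=(-1,1)
2. t=2 → L at (0,2); v=(1,1)
3. t=4 → T at (4,6); v=(1,-1)
4. t=6 → B at (10,0); v=(1,1)

Final position: (10,0)
Wall sequence: BLTB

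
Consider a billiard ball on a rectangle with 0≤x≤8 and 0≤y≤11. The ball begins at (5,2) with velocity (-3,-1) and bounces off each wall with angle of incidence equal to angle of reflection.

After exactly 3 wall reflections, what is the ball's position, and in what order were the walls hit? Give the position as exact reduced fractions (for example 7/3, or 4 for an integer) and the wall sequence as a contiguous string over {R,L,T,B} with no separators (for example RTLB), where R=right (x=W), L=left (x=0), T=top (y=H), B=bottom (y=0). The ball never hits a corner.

1. t=5/3 → L at (0,1/3); v=(3,-1)
2. t=1/3 → B at (1,0); v=(3,1)
3. t=7/3 → R at (8,7/3); v=(-3,1)

Final position: (8,7/3)
Wall sequence: LBR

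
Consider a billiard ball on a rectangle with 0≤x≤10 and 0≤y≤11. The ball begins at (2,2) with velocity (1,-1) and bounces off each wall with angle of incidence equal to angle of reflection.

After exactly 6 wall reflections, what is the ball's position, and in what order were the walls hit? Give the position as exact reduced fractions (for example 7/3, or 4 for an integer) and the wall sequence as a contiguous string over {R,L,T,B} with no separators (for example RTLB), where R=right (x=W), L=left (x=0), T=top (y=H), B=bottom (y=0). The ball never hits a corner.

Final position: (10,4)
Wall sequence: BRTLBR

1. t=2 → B at (4,0); v=(1,1)
2. t=6 → R at (10,6); v=(-1,1)
3. t=5 → T at (5,11); v=(-1,-1)
4. t=5 → L at (0,6); v=(1,-1)
5. t=6 → B at (6,0); v=(1,1)
6. t=4 → R at (10,4); v=(-1,1)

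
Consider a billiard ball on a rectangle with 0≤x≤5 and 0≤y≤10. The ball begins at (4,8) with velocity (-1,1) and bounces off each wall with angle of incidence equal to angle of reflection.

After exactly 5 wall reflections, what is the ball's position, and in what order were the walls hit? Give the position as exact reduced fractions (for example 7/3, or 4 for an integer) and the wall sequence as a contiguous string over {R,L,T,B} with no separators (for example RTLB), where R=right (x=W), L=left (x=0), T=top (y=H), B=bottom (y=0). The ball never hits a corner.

1. t=2 → T at (2,10); v=(-1,-1)
2. t=2 → L at (0,8); v=(1,-1)
3. t=5 → R at (5,3); v=(-1,-1)
4. t=3 → B at (2,0); v=(-1,1)
5. t=2 → L at (0,2); v=(1,1)

Final position: (0,2)
Wall sequence: TLRBL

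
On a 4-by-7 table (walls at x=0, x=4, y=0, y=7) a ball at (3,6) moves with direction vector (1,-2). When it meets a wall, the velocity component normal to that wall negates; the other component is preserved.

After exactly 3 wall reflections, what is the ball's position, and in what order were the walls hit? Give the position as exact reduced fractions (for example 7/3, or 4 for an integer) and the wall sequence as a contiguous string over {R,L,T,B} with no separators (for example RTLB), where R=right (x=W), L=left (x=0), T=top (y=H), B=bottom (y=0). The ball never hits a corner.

1. t=1 → R at (4,4); v=(-1,-2)
2. t=2 → B at (2,0); v=(-1,2)
3. t=2 → L at (0,4); v=(1,2)

Final position: (0,4)
Wall sequence: RBL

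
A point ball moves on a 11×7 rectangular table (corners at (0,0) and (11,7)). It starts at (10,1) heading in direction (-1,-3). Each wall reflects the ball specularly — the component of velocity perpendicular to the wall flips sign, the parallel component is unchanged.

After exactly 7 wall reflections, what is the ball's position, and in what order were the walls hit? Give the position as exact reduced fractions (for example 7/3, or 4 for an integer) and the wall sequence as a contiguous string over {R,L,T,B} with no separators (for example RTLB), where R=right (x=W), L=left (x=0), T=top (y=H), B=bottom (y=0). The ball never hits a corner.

Final position: (2,7)
Wall sequence: BTBTBLT

1. t=1/3 → B at (29/3,0); v=(-1,3)
2. t=7/3 → T at (22/3,7); v=(-1,-3)
3. t=7/3 → B at (5,0); v=(-1,3)
4. t=7/3 → T at (8/3,7); v=(-1,-3)
5. t=7/3 → B at (1/3,0); v=(-1,3)
6. t=1/3 → L at (0,1); v=(1,3)
7. t=2 → T at (2,7); v=(1,-3)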